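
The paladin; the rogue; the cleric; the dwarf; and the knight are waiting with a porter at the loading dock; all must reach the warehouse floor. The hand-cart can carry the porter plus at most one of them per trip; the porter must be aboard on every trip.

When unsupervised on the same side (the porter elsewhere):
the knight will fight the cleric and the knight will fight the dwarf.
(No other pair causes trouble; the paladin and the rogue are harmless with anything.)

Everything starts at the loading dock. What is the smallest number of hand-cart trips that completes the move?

Counting alone: the porter can take at most 1 across per trip to the warehouse floor, so moving all 5 needs at least 5 loaded trips out, with a return between consecutive ones — at least 9 crossings.
The safety rule pushes this higher. Following every safe sequence of crossings, the most of the 5 that can be at the warehouse floor as the hand-cart arrives there on crossing 9 is 4 — never all 5.
So no plan with fewer than 11 crossings exists, and this one achieves 11:
1. Porter goes to the warehouse floor with the knight.
2. Porter goes back to the loading dock alone.
3. Porter goes to the warehouse floor with the paladin.
4. Porter goes back to the loading dock alone.
5. Porter goes to the warehouse floor with the rogue.
6. Porter goes back to the loading dock alone.
7. Porter goes to the warehouse floor with the cleric.
8. Porter goes back to the loading dock with the knight.
9. Porter goes to the warehouse floor with the dwarf.
10. Porter goes back to the loading dock alone.
11. Porter goes to the warehouse floor with the knight.

11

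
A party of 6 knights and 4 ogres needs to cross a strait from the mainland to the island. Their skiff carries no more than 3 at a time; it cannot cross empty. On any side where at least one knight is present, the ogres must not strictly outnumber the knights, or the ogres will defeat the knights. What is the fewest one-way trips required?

Counting alone: each trip to the island takes at most 3 across and each return brings at least 1 back, so after t trips out (and t−1 returns) at most 3t − (t−1) of the 10 are across; that first reaches 10 at t = 5, so at least 9 crossings are needed.
The plan below uses exactly 9 crossings, so it is optimal:
1. 2 ogres → the island.  (the mainland: 6K 2O; the island: 0K 2O)
2. 1 ogre ← the mainland.  (the mainland: 6K 3O; the island: 0K 1O)
3. 3 ogres → the island.  (the mainland: 6K 0O; the island: 0K 4O)
4. 1 ogre ← the mainland.  (the mainland: 6K 1O; the island: 0K 3O)
5. 3 knights → the island.  (the mainland: 3K 1O; the island: 3K 3O)
6. 1 ogre ← the mainland.  (the mainland: 3K 2O; the island: 3K 2O)
7. 1 knight and 2 ogres → the island.  (the mainland: 2K 0O; the island: 4K 4O)
8. 1 ogre ← the mainland.  (the mainland: 2K 1O; the island: 4K 3O)
9. 2 knights and 1 ogre → the island.  (the mainland: 0K 0O; the island: 6K 4O)

9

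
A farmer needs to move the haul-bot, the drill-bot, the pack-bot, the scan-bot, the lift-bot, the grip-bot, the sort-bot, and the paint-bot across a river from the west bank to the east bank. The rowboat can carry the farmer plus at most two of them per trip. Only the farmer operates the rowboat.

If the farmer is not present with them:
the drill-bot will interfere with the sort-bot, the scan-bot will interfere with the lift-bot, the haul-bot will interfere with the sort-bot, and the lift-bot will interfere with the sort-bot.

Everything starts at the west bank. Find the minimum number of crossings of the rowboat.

Counting alone: the farmer can take at most 2 across per trip to the east bank, so moving all 8 needs at least 4 loaded trips out, with a return between consecutive ones — at least 7 crossings.
The safety rule pushes this higher. Following every safe sequence of crossings, the most of the 8 that can be at the east bank as the rowboat arrives there on crossing 7 is 7 — never all 8.
So no plan with fewer than 9 crossings exists, and this one achieves 9:
1. Farmer goes to the east bank with the scan-bot and the sort-bot.
2. Farmer goes back to the west bank alone.
3. Farmer goes to the east bank with the pack-bot.
4. Farmer goes back to the west bank alone.
5. Farmer goes to the east bank with the grip-bot and the paint-bot.
6. Farmer goes back to the west bank alone.
7. Farmer goes to the east bank with the drill-bot and the haul-bot.
8. Farmer goes back to the west bank with the sort-bot.
9. Farmer goes to the east bank with the lift-bot and the sort-bot.

9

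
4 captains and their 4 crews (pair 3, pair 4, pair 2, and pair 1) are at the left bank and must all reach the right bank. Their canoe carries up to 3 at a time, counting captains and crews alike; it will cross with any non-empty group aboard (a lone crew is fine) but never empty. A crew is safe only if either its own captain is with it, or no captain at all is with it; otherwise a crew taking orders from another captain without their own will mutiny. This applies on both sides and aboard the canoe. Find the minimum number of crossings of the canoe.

9

Counting alone: each trip to the right bank takes at most 3 across and each return brings at least 1 back, so after t trips out (and t−1 returns) at most 3t − (t−1) of the 8 are across; that first reaches 8 at t = 4, so at least 7 crossings are needed.
The safety rule pushes this higher. Following every safe sequence of crossings, the most of the 8 that can be at the right bank as the canoe arrives there on crossing 7 is 7 — never all 8.
So no plan with fewer than 9 crossings exists, and this one achieves 9:
1. captain 3 and crew 3 cross → the right bank.
2. captain 3 crosses ← the left bank.
3. captain 3, captain 4, and crew 4 cross → the right bank.
4. captain 3 and crew 3 cross ← the left bank.
5. captain 1, captain 2, and captain 3 cross → the right bank.
6. crew 4 crosses ← the left bank.
7. crew 3 and crew 4 cross → the right bank.
8. crew 3 crosses ← the left bank.
9. crew 1, crew 2, and crew 3 cross → the right bank.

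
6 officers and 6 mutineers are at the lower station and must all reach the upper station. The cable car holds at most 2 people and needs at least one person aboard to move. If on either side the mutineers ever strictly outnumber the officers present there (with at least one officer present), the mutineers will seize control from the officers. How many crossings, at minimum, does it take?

Following every safe sequence of crossings from the start, the most of the 12 that can be at the upper station as the cable car arrives there on crossings 1, 3, 5, 7, 9 is 2, 3, 4, 5, 6 respectively; the best ever achieved is 6 of 12.
From crossing 11 on, no configuration arises that was not already reachable earlier: only 15 distinct safe configurations (who is on which side, and where the cable car is) can ever be reached, none of them has everyone across, and every continuation just revisits them. They are: 0 officers + 0 mutineers across (cable car back at the start); 0 officers + 1 mutineer across (cable car there); 0 officers + 1 mutineer across (cable car back at the start); 0 officers + 2 mutineers across (cable car there); 0 officers + 2 mutineers across (cable car back at the start); 0 officers + 3 mutineers across (cable car there); 0 officers + 3 mutineers across (cable car back at the start); 0 officers + 4 mutineers across (cable car there); 0 officers + 4 mutineers across (cable car back at the start); 0 officers + 5 mutineers across (cable car there); 0 officers + 5 mutineers across (cable car back at the start); 0 officers + 6 mutineers across (cable car there); 1 officer + 1 mutineer across (cable car there); 1 officer + 1 mutineer across (cable car back at the start); 2 officers + 2 mutineers across (cable car there). So no valid plan exists.

impossible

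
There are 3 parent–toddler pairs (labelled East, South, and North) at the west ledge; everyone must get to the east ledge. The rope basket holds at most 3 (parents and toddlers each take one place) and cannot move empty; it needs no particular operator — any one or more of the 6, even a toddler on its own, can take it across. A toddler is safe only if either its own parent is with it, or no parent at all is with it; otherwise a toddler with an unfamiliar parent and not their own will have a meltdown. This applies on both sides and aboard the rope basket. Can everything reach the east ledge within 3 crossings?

Counting alone: each trip to the east ledge takes at most 3 across and each return brings at least 1 back, so after t trips out (and t−1 returns) at most 3t − (t−1) of the 6 are across; that first reaches 6 at t = 3, so at least 5 crossings are needed.
Since 3 < 5, 3 crossings cannot be enough. (The shortest complete plan in fact takes 5:)
1. parent East and toddler East cross → the east ledge.
2. parent East crosses ← the west ledge.
3. parent East, parent North, and parent South cross → the east ledge.
4. toddler East crosses ← the west ledge.
5. toddler East, toddler North, and toddler South cross → the east ledge.

No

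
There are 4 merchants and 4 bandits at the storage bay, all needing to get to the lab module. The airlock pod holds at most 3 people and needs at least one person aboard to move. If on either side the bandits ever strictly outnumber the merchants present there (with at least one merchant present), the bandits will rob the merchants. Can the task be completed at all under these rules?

1. 2 bandits → the lab module.  (the storage bay: 4M 2B; the lab module: 0M 2B)
2. 1 bandit ← the storage bay.  (the storage bay: 4M 3B; the lab module: 0M 1B)
3. 3 bandits → the lab module.  (the storage bay: 4M 0B; the lab module: 0M 4B)
4. 1 bandit ← the storage bay.  (the storage bay: 4M 1B; the lab module: 0M 3B)
5. 3 merchants → the lab module.  (the storage bay: 1M 1B; the lab module: 3M 3B)
6. 1 merchant and 1 bandit ← the storage bay.  (the storage bay: 2M 2B; the lab module: 2M 2B)
7. 2 merchants → the lab module.  (the storage bay: 0M 2B; the lab module: 4M 2B)
8. 1 bandit ← the storage bay.  (the storage bay: 0M 3B; the lab module: 4M 1B)
9. 3 bandits → the lab module.  (the storage bay: 0M 0B; the lab module: 4M 4B)

Yes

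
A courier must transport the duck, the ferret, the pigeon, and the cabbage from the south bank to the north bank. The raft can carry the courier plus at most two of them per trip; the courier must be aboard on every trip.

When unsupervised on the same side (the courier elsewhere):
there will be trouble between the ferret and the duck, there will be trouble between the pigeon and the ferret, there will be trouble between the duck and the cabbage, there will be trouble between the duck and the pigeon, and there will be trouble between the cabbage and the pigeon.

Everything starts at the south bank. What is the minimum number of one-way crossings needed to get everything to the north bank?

5

Counting alone: the courier can take at most 2 across per trip to the north bank, so moving all 4 needs at least 2 loaded trips out, with a return between consecutive ones — at least 3 crossings.
The safety rule pushes this higher. Following every safe sequence of crossings, the most of the 4 that can be at the north bank as the raft arrives there on crossing 3 is 3 — never all 4.
So no plan with fewer than 5 crossings exists, and this one achieves 5:
1. Courier goes to the north bank with the duck and the pigeon.
2. Courier goes back to the south bank with the duck.
3. Courier goes to the north bank with the cabbage and the ferret.
4. Courier goes back to the south bank with the pigeon.
5. Courier goes to the north bank with the duck and the pigeon.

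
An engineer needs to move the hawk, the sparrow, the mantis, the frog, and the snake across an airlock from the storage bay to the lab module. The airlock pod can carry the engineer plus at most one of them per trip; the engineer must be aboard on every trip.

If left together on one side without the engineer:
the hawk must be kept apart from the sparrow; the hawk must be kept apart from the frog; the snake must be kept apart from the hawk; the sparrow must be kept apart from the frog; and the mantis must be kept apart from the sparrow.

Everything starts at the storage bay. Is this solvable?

Whatever the first load, the items left behind include a forbidden pair without the engineer. No opening move is safe, so no plan exists.

No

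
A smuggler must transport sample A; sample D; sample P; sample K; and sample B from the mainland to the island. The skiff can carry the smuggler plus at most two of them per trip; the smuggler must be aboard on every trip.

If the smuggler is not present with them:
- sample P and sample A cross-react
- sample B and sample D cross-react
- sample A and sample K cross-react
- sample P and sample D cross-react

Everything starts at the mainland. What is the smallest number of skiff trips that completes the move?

Counting alone: the smuggler can take at most 2 across per trip to the island, so moving all 5 needs at least 3 loaded trips out, with a return between consecutive ones — at least 5 crossings.
The safety rule pushes this higher. Following every safe sequence of crossings, the most of the 5 that can be at the island as the skiff arrives there on crossing 5 is 4 — never all 5.
So no plan with fewer than 7 crossings exists, and this one achieves 7:
1. Smuggler goes to the island with sample A and sample D.
2. Smuggler goes back to the mainland alone.
3. Smuggler goes to the island with sample P.
4. Smuggler goes back to the mainland with sample A and sample D.
5. Smuggler goes to the island with sample B and sample K.
6. Smuggler goes back to the mainland alone.
7. Smuggler goes to the island with sample A and sample D.

7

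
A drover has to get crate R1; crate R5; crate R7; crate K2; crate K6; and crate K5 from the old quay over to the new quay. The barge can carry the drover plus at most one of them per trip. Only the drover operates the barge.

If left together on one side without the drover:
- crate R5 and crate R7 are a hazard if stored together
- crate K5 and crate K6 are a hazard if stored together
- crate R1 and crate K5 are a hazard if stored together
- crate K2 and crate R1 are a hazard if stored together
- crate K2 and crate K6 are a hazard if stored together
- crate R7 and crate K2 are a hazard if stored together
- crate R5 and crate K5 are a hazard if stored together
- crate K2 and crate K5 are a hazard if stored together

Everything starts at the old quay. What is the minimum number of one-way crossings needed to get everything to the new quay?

impossible

Whatever the first load, the items left behind include a forbidden pair without the drover. No opening move is safe, so no plan exists.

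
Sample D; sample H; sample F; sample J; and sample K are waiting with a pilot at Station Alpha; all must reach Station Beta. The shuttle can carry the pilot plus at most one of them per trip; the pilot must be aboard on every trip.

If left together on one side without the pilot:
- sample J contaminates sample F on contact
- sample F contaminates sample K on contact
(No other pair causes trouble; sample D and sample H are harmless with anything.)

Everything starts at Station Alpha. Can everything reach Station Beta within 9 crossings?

No

Counting alone: the pilot can take at most 1 across per trip to Station Beta, so moving all 5 needs at least 5 loaded trips out, with a return between consecutive ones — at least 9 crossings.
The safety rule pushes this higher. Following every safe sequence of crossings, the most of the 5 that can be at Station Beta as the shuttle arrives there on crossing 9 is 4 — never all 5.
So the move cannot be finished within 9 crossings. (The shortest complete plan takes 11:)
1. Pilot goes to Station Beta with sample F.
2. Pilot goes back to Station Alpha alone.
3. Pilot goes to Station Beta with sample D.
4. Pilot goes back to Station Alpha alone.
5. Pilot goes to Station Beta with sample H.
6. Pilot goes back to Station Alpha alone.
7. Pilot goes to Station Beta with sample J.
8. Pilot goes back to Station Alpha with sample F.
9. Pilot goes to Station Beta with sample K.
10. Pilot goes back to Station Alpha alone.
11. Pilot goes to Station Beta with sample F.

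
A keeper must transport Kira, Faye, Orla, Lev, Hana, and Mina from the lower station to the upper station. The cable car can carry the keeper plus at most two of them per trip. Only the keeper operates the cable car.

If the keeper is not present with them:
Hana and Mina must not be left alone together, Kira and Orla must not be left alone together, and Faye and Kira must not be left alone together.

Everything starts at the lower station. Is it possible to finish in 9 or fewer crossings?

Yes — this plan uses 7 crossings (≤ 9):
1. Keeper goes to the upper station with Hana and Kira.  [the lower station: Faye, Lev, Mina, Orla | the upper station: Hana, Kira]
2. Keeper goes back to the lower station alone.  [the lower station: Faye, Lev, Mina, Orla | the upper station: Hana, Kira]
3. Keeper goes to the upper station with Faye.  [the lower station: Lev, Mina, Orla | the upper station: Faye, Hana, Kira]
4. Keeper goes back to the lower station with Kira.  [the lower station: Kira, Lev, Mina, Orla | the upper station: Faye, Hana]
5. Keeper goes to the upper station with Lev and Orla.  [the lower station: Kira, Mina | the upper station: Faye, Hana, Lev, Orla]
6. Keeper goes back to the lower station alone.  [the lower station: Kira, Mina | the upper station: Faye, Hana, Lev, Orla]
7. Keeper goes to the upper station with Kira and Mina.  [the lower station: — | the upper station: Faye, Hana, Kira, Lev, Mina, Orla]

Yes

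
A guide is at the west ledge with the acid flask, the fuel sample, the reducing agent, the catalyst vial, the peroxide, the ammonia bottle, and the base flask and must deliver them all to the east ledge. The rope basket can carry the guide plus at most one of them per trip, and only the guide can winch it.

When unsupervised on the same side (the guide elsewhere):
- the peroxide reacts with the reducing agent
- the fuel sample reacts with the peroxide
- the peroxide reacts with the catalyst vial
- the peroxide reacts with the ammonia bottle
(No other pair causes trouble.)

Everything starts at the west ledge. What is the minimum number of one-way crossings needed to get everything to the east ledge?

impossible

Following every safe sequence of crossings from the start, the most of the 7 that can be at the east ledge as the rope basket arrives there on crossings 1, 3, 5, 7 is 1, 2, 3, 4 respectively; the best ever achieved is 4 of 7.
From crossing 9 on, no configuration arises that was not already reachable earlier: only 44 distinct safe configurations (who is on which side, and where the rope basket is) can ever be reached, none of them has everyone across, and every continuation just revisits them. So no valid plan exists.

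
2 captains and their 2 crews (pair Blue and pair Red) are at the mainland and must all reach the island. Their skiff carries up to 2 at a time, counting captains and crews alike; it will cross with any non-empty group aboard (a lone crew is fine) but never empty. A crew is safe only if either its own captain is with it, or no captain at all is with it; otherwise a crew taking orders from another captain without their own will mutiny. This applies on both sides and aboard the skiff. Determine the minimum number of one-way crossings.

Counting alone: each trip to the island takes at most 2 across and each return brings at least 1 back, so after t trips out (and t−1 returns) at most 2t − (t−1) of the 4 are across; that first reaches 4 at t = 3, so at least 5 crossings are needed.
The plan below uses exactly 5 crossings, so it is optimal:
1. captain Blue and crew Blue cross → the island.
2. captain Blue crosses ← the mainland.
3. captain Blue and captain Red cross → the island.
4. captain Red crosses ← the mainland.
5. captain Red and crew Red cross → the island.

5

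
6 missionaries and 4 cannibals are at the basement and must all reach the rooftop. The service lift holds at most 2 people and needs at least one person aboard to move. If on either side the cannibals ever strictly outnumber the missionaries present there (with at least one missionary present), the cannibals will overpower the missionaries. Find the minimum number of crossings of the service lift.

Counting alone: each trip to the rooftop takes at most 2 across and each return brings at least 1 back, so after t trips out (and t−1 returns) at most 2t − (t−1) of the 10 are across; that first reaches 10 at t = 9, so at least 17 crossings are needed.
The plan below uses exactly 17 crossings, so it is optimal:
1. 2 cannibals → the rooftop.  (the basement: 6M 2C; the rooftop: 0M 2C)
2. 1 cannibal ← the basement.  (the basement: 6M 3C; the rooftop: 0M 1C)
3. 2 cannibals → the rooftop.  (the basement: 6M 1C; the rooftop: 0M 3C)
4. 1 cannibal ← the basement.  (the basement: 6M 2C; the rooftop: 0M 2C)
5. 2 missionaries → the rooftop.  (the basement: 4M 2C; the rooftop: 2M 2C)
6. 1 cannibal ← the basement.  (the basement: 4M 3C; the rooftop: 2M 1C)
7. 1 missionary and 1 cannibal → the rooftop.  (the basement: 3M 2C; the rooftop: 3M 2C)
8. 1 cannibal ← the basement.  (the basement: 3M 3C; the rooftop: 3M 1C)
9. 2 cannibals → the rooftop.  (the basement: 3M 1C; the rooftop: 3M 3C)
10. 1 cannibal ← the basement.  (the basement: 3M 2C; the rooftop: 3M 2C)
11. 1 missionary and 1 cannibal → the rooftop.  (the basement: 2M 1C; the rooftop: 4M 3C)
12. 1 cannibal ← the basement.  (the basement: 2M 2C; the rooftop: 4M 2C)
13. 2 cannibals → the rooftop.  (the basement: 2M 0C; the rooftop: 4M 4C)
14. 1 cannibal ← the basement.  (the basement: 2M 1C; the rooftop: 4M 3C)
15. 1 missionary and 1 cannibal → the rooftop.  (the basement: 1M 0C; the rooftop: 5M 4C)
16. 1 cannibal ← the basement.  (the basement: 1M 1C; the rooftop: 5M 3C)
17. 1 missionary and 1 cannibal → the rooftop.  (the basement: 0M 0C; the rooftop: 6M 4C)

17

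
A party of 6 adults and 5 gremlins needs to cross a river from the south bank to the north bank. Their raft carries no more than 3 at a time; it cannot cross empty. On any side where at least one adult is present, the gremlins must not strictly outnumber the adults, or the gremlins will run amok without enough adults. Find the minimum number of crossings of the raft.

Counting alone: each trip to the north bank takes at most 3 across and each return brings at least 1 back, so after t trips out (and t−1 returns) at most 3t − (t−1) of the 11 are across; that first reaches 11 at t = 5, so at least 9 crossings are needed.
The plan below uses exactly 9 crossings, so it is optimal:
1. 3 gremlins → the north bank.  (the south bank: 6A 2G; the north bank: 0A 3G)
2. 1 gremlin ← the south bank.  (the south bank: 6A 3G; the north bank: 0A 2G)
3. 3 adults → the north bank.  (the south bank: 3A 3G; the north bank: 3A 2G)
4. 1 adult ← the south bank.  (the south bank: 4A 3G; the north bank: 2A 2G)
5. 2 adults and 1 gremlin → the north bank.  (the south bank: 2A 2G; the north bank: 4A 3G)
6. 1 adult ← the south bank.  (the south bank: 3A 2G; the north bank: 3A 3G)
7. 2 adults and 1 gremlin → the north bank.  (the south bank: 1A 1G; the north bank: 5A 4G)
8. 1 adult ← the south bank.  (the south bank: 2A 1G; the north bank: 4A 4G)
9. 2 adults and 1 gremlin → the north bank.  (the south bank: 0A 0G; the north bank: 6A 5G)

9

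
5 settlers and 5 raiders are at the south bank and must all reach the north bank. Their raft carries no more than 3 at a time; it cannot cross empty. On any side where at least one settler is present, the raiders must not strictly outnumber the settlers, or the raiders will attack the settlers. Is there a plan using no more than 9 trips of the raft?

Counting alone: each trip to the north bank takes at most 3 across and each return brings at least 1 back, so after t trips out (and t−1 returns) at most 3t − (t−1) of the 10 are across; that first reaches 10 at t = 5, so at least 9 crossings are needed.
The safety rule pushes this higher. Following every safe sequence of crossings, the most of the 10 that can be at the north bank as the raft arrives there on crossing 9 is 9 — never all 10.
So the move cannot be finished within 9 crossings. (The shortest complete plan takes 11:)
1. 2 raiders → the north bank.  (the south bank: 5S 3R; the north bank: 0S 2R)
2. 1 raider ← the south bank.  (the south bank: 5S 4R; the north bank: 0S 1R)
3. 3 raiders → the north bank.  (the south bank: 5S 1R; the north bank: 0S 4R)
4. 1 raider ← the south bank.  (the south bank: 5S 2R; the north bank: 0S 3R)
5. 3 settlers → the north bank.  (the south bank: 2S 2R; the north bank: 3S 3R)
6. 1 settler and 1 raider ← the south bank.  (the south bank: 3S 3R; the north bank: 2S 2R)
7. 3 settlers → the north bank.  (the south bank: 0S 3R; the north bank: 5S 2R)
8. 1 raider ← the south bank.  (the south bank: 0S 4R; the north bank: 5S 1R)
9. 2 raiders → the north bank.  (the south bank: 0S 2R; the north bank: 5S 3R)
10. 1 raider ← the south bank.  (the south bank: 0S 3R; the north bank: 5S 2R)
11. 3 raiders → the north bank.  (the south bank: 0S 0R; the north bank: 5S 5R)

No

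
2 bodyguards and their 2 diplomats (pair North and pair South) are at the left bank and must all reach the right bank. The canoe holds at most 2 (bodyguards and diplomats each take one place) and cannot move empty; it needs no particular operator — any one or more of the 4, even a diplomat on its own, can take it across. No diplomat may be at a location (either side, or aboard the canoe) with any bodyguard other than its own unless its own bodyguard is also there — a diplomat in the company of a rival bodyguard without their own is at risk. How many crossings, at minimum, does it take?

Counting alone: each trip to the right bank takes at most 2 across and each return brings at least 1 back, so after t trips out (and t−1 returns) at most 2t − (t−1) of the 4 are across; that first reaches 4 at t = 3, so at least 5 crossings are needed.
The plan below uses exactly 5 crossings, so it is optimal:
1. bodyguard North and diplomat North cross → the right bank.
2. bodyguard North crosses ← the left bank.
3. bodyguard North and bodyguard South cross → the right bank.
4. bodyguard South crosses ← the left bank.
5. bodyguard South and diplomat South cross → the right bank.

5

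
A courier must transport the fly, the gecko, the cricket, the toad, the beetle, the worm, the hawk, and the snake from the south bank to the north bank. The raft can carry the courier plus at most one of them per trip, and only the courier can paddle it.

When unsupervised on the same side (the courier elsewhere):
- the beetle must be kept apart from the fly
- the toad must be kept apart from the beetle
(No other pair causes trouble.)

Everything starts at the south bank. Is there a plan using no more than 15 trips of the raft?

No

Counting alone: the courier can take at most 1 across per trip to the north bank, so moving all 8 needs at least 8 loaded trips out, with a return between consecutive ones — at least 15 crossings.
The safety rule pushes this higher. Following every safe sequence of crossings, the most of the 8 that can be at the north bank as the raft arrives there on crossing 15 is 7 — never all 8.
So the move cannot be finished within 15 crossings. (The shortest complete plan takes 17:)
1. Courier goes to the north bank with the beetle.  [the south bank: the cricket, the fly, the gecko, the hawk, the snake, the toad, the worm | the north bank: the beetle]
2. Courier goes back to the south bank alone.  [the south bank: the cricket, the fly, the gecko, the hawk, the snake, the toad, the worm | the north bank: the beetle]
3. Courier goes to the north bank with the fly.  [the south bank: the cricket, the gecko, the hawk, the snake, the toad, the worm | the north bank: the beetle, the fly]
4. Courier goes back to the south bank with the beetle.  [the south bank: the beetle, the cricket, the gecko, the hawk, the snake, the toad, the worm | the north bank: the fly]
5. Courier goes to the north bank with the toad.  [the south bank: the beetle, the cricket, the gecko, the hawk, the snake, the worm | the north bank: the fly, the toad]
6. Courier goes back to the south bank alone.  [the south bank: the beetle, the cricket, the gecko, the hawk, the snake, the worm | the north bank: the fly, the toad]
7. Courier goes to the north bank with the gecko.  [the south bank: the beetle, the cricket, the hawk, the snake, the worm | the north bank: the fly, the gecko, the toad]
8. Courier goes back to the south bank alone.  [the south bank: the beetle, the cricket, the hawk, the snake, the worm | the north bank: the fly, the gecko, the toad]
9. Courier goes to the north bank with the cricket.  [the south bank: the beetle, the hawk, the snake, the worm | the north bank: the cricket, the fly, the gecko, the toad]
10. Courier goes back to the south bank alone.  [the south bank: the beetle, the hawk, the snake, the worm | the north bank: the cricket, the fly, the gecko, the toad]
11. Courier goes to the north bank with the worm.  [the south bank: the beetle, the hawk, the snake | the north bank: the cricket, the fly, the gecko, the toad, the worm]
12. Courier goes back to the south bank alone.  [the south bank: the beetle, the hawk, the snake | the north bank: the cricket, the fly, the gecko, the toad, the worm]
13. Courier goes to the north bank with the hawk.  [the south bank: the beetle, the snake | the north bank: the cricket, the fly, the gecko, the hawk, the toad, the worm]
14. Courier goes back to the south bank alone.  [the south bank: the beetle, the snake | the north bank: the cricket, the fly, the gecko, the hawk, the toad, the worm]
15. Courier goes to the north bank with the snake.  [the south bank: the beetle | the north bank: the cricket, the fly, the gecko, the hawk, the snake, the toad, the worm]
16. Courier goes back to the south bank alone.  [the south bank: the beetle | the north bank: the cricket, the fly, the gecko, the hawk, the snake, the toad, the worm]
17. Courier goes to the north bank with the beetle.  [the south bank: — | the north bank: the beetle, the cricket, the fly, the gecko, the hawk, the snake, the toad, the worm]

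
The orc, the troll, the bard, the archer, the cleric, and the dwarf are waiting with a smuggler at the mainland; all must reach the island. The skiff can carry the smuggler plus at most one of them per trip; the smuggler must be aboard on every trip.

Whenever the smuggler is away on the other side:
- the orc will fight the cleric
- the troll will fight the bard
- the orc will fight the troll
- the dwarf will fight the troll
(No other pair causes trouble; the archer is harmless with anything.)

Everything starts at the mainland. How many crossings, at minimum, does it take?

impossible

Whatever the first load, the items left behind include a forbidden pair without the smuggler. No opening move is safe, so no plan exists.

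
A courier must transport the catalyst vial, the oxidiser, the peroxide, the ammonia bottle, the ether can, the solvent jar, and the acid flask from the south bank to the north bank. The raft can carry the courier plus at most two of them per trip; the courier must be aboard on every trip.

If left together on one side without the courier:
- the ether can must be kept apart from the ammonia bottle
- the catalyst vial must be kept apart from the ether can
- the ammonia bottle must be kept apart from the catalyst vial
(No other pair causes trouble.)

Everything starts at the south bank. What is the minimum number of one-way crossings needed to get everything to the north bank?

11

Counting alone: the courier can take at most 2 across per trip to the north bank, so moving all 7 needs at least 4 loaded trips out, with a return between consecutive ones — at least 7 crossings.
The safety rule pushes this higher. Following every safe sequence of crossings, the most of the 7 that can be at the north bank as the raft arrives there on crossings 7, 9 is 5, 6 respectively — never all 7.
So no plan with fewer than 11 crossings exists, and this one achieves 11:
1. Courier goes to the north bank with the ammonia bottle and the catalyst vial.  [the south bank: the acid flask, the ether can, the oxidiser, the peroxide, the solvent jar | the north bank: the ammonia bottle, the catalyst vial]
2. Courier goes back to the south bank with the catalyst vial.  [the south bank: the acid flask, the catalyst vial, the ether can, the oxidiser, the peroxide, the solvent jar | the north bank: the ammonia bottle]
3. Courier goes to the north bank with the catalyst vial and the oxidiser.  [the south bank: the acid flask, the ether can, the peroxide, the solvent jar | the north bank: the ammonia bottle, the catalyst vial, the oxidiser]
4. Courier goes back to the south bank with the catalyst vial.  [the south bank: the acid flask, the catalyst vial, the ether can, the peroxide, the solvent jar | the north bank: the ammonia bottle, the oxidiser]
5. Courier goes to the north bank with the catalyst vial and the peroxide.  [the south bank: the acid flask, the ether can, the solvent jar | the north bank: the ammonia bottle, the catalyst vial, the oxidiser, the peroxide]
6. Courier goes back to the south bank with the catalyst vial.  [the south bank: the acid flask, the catalyst vial, the ether can, the solvent jar | the north bank: the ammonia bottle, the oxidiser, the peroxide]
7. Courier goes to the north bank with the catalyst vial and the solvent jar.  [the south bank: the acid flask, the ether can | the north bank: the ammonia bottle, the catalyst vial, the oxidiser, the peroxide, the solvent jar]
8. Courier goes back to the south bank with the catalyst vial.  [the south bank: the acid flask, the catalyst vial, the ether can | the north bank: the ammonia bottle, the oxidiser, the peroxide, the solvent jar]
9. Courier goes to the north bank with the acid flask and the catalyst vial.  [the south bank: the ether can | the north bank: the acid flask, the ammonia bottle, the catalyst vial, the oxidiser, the peroxide, the solvent jar]
10. Courier goes back to the south bank with the catalyst vial.  [the south bank: the catalyst vial, the ether can | the north bank: the acid flask, the ammonia bottle, the oxidiser, the peroxide, the solvent jar]
11. Courier goes to the north bank with the catalyst vial and the ether can.  [the south bank: — | the north bank: the acid flask, the ammonia bottle, the catalyst vial, the ether can, the oxidiser, the peroxide, the solvent jar]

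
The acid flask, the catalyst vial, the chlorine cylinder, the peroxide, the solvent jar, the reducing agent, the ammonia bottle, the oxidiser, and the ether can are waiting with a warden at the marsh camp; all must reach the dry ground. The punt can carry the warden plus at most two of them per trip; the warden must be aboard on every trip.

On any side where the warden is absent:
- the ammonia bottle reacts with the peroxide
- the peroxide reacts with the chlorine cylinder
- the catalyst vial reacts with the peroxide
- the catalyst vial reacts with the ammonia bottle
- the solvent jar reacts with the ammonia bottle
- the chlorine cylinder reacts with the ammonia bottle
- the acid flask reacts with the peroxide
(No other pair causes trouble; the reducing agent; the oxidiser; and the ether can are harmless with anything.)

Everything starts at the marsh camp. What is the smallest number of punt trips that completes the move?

Counting alone: the warden can take at most 2 across per trip to the dry ground, so moving all 9 needs at least 5 loaded trips out, with a return between consecutive ones — at least 9 crossings.
The safety rule pushes this higher. Following every safe sequence of crossings, the most of the 9 that can be at the dry ground as the punt arrives there on crossings 9, 11, 13 is 6, 7, 8 respectively — never all 9.
So no plan with fewer than 15 crossings exists, and this one achieves 15:
1. Warden goes to the dry ground with the ammonia bottle and the peroxide.
2. Warden goes back to the marsh camp with the peroxide.
3. Warden goes to the dry ground with the acid flask and the peroxide.
4. Warden goes back to the marsh camp with the peroxide.
5. Warden goes to the dry ground with the catalyst vial and the chlorine cylinder.
6. Warden goes back to the marsh camp with the ammonia bottle.
7. Warden goes to the dry ground with the peroxide and the solvent jar.
8. Warden goes back to the marsh camp with the peroxide.
9. Warden goes to the dry ground with the peroxide and the reducing agent.
10. Warden goes back to the marsh camp with the peroxide.
11. Warden goes to the dry ground with the oxidiser and the peroxide.
12. Warden goes back to the marsh camp with the peroxide.
13. Warden goes to the dry ground with the ether can and the peroxide.
14. Warden goes back to the marsh camp with the peroxide.
15. Warden goes to the dry ground with the ammonia bottle and the peroxide.

15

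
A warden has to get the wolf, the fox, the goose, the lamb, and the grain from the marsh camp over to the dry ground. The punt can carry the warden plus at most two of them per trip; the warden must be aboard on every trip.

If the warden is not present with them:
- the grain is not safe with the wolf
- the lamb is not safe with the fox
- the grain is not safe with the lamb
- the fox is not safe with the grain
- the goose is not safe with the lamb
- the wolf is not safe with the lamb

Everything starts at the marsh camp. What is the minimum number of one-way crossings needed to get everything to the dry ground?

Counting alone: the warden can take at most 2 across per trip to the dry ground, so moving all 5 needs at least 3 loaded trips out, with a return between consecutive ones — at least 5 crossings.
The safety rule pushes this higher. Following every safe sequence of crossings, the most of the 5 that can be at the dry ground as the punt arrives there on crossing 5 is 4 — never all 5.
So no plan with fewer than 7 crossings exists, and this one achieves 7:
1. Warden goes to the dry ground with the grain and the lamb.
2. Warden goes back to the marsh camp with the lamb.
3. Warden goes to the dry ground with the goose and the lamb.
4. Warden goes back to the marsh camp with the lamb.
5. Warden goes to the dry ground with the fox and the wolf.
6. Warden goes back to the marsh camp with the grain.
7. Warden goes to the dry ground with the grain and the lamb.

7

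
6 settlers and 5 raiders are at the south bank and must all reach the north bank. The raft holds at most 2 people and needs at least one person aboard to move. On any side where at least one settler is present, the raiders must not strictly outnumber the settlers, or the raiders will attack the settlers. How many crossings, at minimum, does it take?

Counting alone: each trip to the north bank takes at most 2 across and each return brings at least 1 back, so after t trips out (and t−1 returns) at most 2t − (t−1) of the 11 are across; that first reaches 11 at t = 10, so at least 19 crossings are needed.
The plan below uses exactly 19 crossings, so it is optimal:
1. 2 raiders → the north bank.  (the south bank: 6S 3R; the north bank: 0S 2R)
2. 1 raider ← the south bank.  (the south bank: 6S 4R; the north bank: 0S 1R)
3. 2 raiders → the north bank.  (the south bank: 6S 2R; the north bank: 0S 3R)
4. 1 raider ← the south bank.  (the south bank: 6S 3R; the north bank: 0S 2R)
5. 2 settlers → the north bank.  (the south bank: 4S 3R; the north bank: 2S 2R)
6. 1 raider ← the south bank.  (the south bank: 4S 4R; the north bank: 2S 1R)
7. 1 settler and 1 raider → the north bank.  (the south bank: 3S 3R; the north bank: 3S 2R)
8. 1 settler ← the south bank.  (the south bank: 4S 3R; the north bank: 2S 2R)
9. 1 settler and 1 raider → the north bank.  (the south bank: 3S 2R; the north bank: 3S 3R)
10. 1 raider ← the south bank.  (the south bank: 3S 3R; the north bank: 3S 2R)
11. 1 settler and 1 raider → the north bank.  (the south bank: 2S 2R; the north bank: 4S 3R)
12. 1 settler ← the south bank.  (the south bank: 3S 2R; the north bank: 3S 3R)
13. 1 settler and 1 raider → the north bank.  (the south bank: 2S 1R; the north bank: 4S 4R)
14. 1 raider ← the south bank.  (the south bank: 2S 2R; the north bank: 4S 3R)
15. 1 settler and 1 raider → the north bank.  (the south bank: 1S 1R; the north bank: 5S 4R)
16. 1 settler ← the south bank.  (the south bank: 2S 1R; the north bank: 4S 4R)
17. 1 settler and 1 raider → the north bank.  (the south bank: 1S 0R; the north bank: 5S 5R)
18. 1 raider ← the south bank.  (the south bank: 1S 1R; the north bank: 5S 4R)
19. 1 settler and 1 raider → the north bank.  (the south bank: 0S 0R; the north bank: 6S 5R)

19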